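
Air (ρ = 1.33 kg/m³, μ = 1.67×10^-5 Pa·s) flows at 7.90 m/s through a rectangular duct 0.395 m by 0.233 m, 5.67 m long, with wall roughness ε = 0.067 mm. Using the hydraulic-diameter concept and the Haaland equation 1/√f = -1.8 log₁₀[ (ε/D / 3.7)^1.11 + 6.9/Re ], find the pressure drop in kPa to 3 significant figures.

ΔP ≈ 0.0138 kPa

Hydraulic diameter D_h = 4A/P = 4·(0.395·0.233)/(2·(0.395+0.233)) = 0.3681/1.256 = 0.2931 m.
Re = ρVD_h/μ = 1.33·7.9·0.2931/1.67e-05 = 1.844e+05.
ε/D_h = 6.7e-05/0.2931 = 0.000229; Haaland gives 1/√f = -1.8 log₁₀[2.13e-05+3.74e-05] = 7.617, so f = 0.01724.
ΔP = f(L/D_h)(ρV²/2) = 0.01724·5.67/0.2931·41.5 = 13.84 Pa.
ΔP = 0.0138 kPa.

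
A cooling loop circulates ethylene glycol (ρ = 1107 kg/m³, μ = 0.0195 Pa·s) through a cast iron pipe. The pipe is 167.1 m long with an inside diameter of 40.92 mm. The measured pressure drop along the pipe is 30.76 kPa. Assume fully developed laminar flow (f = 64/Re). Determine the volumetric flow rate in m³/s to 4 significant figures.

For laminar flow, f = 64/Re with Re = ρVD/μ, so Darcy-Weisbach reduces to ΔP = 32μLV/D². Solving for V: V = ΔP·D²/(32μL) = 3.076e+04·(0.04092)²/(32·0.0195·167.1) = 0.494 m/s.
Check: Re = ρVD/μ = 1107·0.494·0.04092/0.0195 = 1147 < 2300, so the laminar assumption holds.
Q = V·A = 0.494·(π/4·0.04092²) = 0.0006496 m³/s = 6.496×10^-4 m³/s.

Q ≈ 6.496×10^-4 m³/s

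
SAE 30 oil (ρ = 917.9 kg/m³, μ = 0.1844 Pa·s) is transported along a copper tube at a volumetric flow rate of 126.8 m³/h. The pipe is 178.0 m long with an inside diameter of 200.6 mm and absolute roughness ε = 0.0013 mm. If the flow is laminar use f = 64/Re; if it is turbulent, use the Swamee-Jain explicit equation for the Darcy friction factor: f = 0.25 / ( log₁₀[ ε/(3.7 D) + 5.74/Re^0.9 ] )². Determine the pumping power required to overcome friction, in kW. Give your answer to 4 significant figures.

Q = 126.8 m³/h = 126.8/3600 = 0.03522 m³/s.
Cross-sectional area A = πD²/4 = π(0.2006)²/4 = 0.0316 m²; mean velocity V = Q/A = 0.03522/0.0316 = 1.114 m/s.
Reynolds number Re = ρVD/μ = 917.9 · 1.114 · 0.2006 / 0.184 = 1113.
Re < 2300 → laminar flow, so f = 64/Re = 64/1113 = 0.05751 (the turbulent correlation is not needed).
Darcy-Weisbach: ΔP = f(L/D)(ρV²/2) = 0.05751·(178/0.2006)·(917.9·1.114²/2) = 0.05751·887.3·570 = 2.909e+04 Pa.
Pumping power P = QΔP = 0.03522·2.909e+04 = 1024.6 W = 1.025 kW.

P ≈ 1.025 kW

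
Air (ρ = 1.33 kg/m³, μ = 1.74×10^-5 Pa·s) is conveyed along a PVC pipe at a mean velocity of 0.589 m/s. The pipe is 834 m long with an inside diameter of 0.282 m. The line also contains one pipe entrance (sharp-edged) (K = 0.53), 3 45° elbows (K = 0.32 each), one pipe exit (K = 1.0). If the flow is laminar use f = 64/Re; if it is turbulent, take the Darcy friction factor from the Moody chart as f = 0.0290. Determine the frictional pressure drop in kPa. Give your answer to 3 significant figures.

Reynolds number Re = ρVD/μ = 1.33 · 0.589 · 0.282 / 1.74e-05 = 1.27e+04.
Re > 4000 → turbulent; use the Moody-chart value f = 0.0290.
Total minor-loss coefficient ΣK = 1·0.53 + 3·0.32 + 1·1 = 2.49.
ΔP = [f·L/D + ΣK]·(ρV²/2) = [0.029·834/0.282 + 2.49]·(1.33·0.589²/2) = [85.77 + 2.49]·0.2307 = 20.36 Pa.
ΔP = 20.36 Pa = 0.0204 kPa.

ΔP ≈ 0.0204 kPa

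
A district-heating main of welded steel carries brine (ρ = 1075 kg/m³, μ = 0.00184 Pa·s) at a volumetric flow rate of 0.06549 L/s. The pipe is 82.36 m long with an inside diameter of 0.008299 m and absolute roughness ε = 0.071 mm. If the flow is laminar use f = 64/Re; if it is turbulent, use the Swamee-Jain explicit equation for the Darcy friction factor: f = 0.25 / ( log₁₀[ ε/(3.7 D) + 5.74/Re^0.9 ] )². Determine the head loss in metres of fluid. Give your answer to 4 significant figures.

Q = 0.06549 L/s = 0.06549/1000 = 6.549e-05 m³/s.
Cross-sectional area A = πD²/4 = π(0.008299)²/4 = 5.409e-05 m²; mean velocity V = Q/A = 6.549e-05/5.409e-05 = 1.211 m/s.
Reynolds number Re = ρVD/μ = 1075 · 1.211 · 0.008299 / 0.00184 = 5870.
Re > 4000 → turbulent. Relative roughness ε/D = 7.1e-05/0.008299 = 0.00856. Swamee-Jain: f = 0.25/(log₁₀[0.00856/3.7 + 5.74/5870^0.9])² = 0.25/(log₁₀[0.00231 + 0.00233])² = 0.25/(-2.333)² = 0.04592.
Darcy-Weisbach: ΔP = f(L/D)(ρV²/2) = 0.04592·(82.36/0.008299)·(1075·1.211²/2) = 0.04592·9924·787.9 = 3.59e+05 Pa.
Head loss h_f = ΔP/(ρg) = 3.59e+05/(1075·9.81) = 34.04 m.

h_f ≈ 34.04 m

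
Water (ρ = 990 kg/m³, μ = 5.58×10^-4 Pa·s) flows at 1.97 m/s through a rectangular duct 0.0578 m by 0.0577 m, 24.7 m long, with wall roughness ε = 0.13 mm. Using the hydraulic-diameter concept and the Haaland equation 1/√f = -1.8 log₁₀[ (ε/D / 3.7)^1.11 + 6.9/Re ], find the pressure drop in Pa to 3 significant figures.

Hydraulic diameter D_h = 4A/P = 4·(0.0578·0.0577)/(2·(0.0578+0.0577)) = 0.01334/0.231 = 0.05775 m.
Re = ρVD_h/μ = 990·1.97·0.05775/0.000558 = 2.018e+05.
ε/D_h = 0.00013/0.05775 = 0.00225; Haaland gives 1/√f = -1.8 log₁₀[0.000269+3.42e-05] = 6.332, so f = 0.02494.
ΔP = f(L/D_h)(ρV²/2) = 0.02494·24.7/0.05775·1921 = 2.049e+04 Pa.

ΔP ≈ 20500 Pa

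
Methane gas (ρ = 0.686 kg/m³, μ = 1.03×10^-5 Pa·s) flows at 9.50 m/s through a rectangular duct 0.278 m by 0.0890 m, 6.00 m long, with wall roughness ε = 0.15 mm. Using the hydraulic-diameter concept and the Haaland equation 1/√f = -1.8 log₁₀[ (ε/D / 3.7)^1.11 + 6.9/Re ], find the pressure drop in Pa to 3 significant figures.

ΔP ≈ 31.2 Pa

Hydraulic diameter D_h = 4A/P = 4·(0.278·0.089)/(2·(0.278+0.089)) = 0.09897/0.734 = 0.1348 m.
Re = ρVD_h/μ = 0.686·9.5·0.1348/1.03e-05 = 8.531e+04.
ε/D_h = 0.00015/0.1348 = 0.00111; Haaland gives 1/√f = -1.8 log₁₀[0.000123+8.09e-05] = 6.642, so f = 0.02267.
ΔP = f(L/D_h)(ρV²/2) = 0.02267·6/0.1348·30.96 = 31.22 Pa.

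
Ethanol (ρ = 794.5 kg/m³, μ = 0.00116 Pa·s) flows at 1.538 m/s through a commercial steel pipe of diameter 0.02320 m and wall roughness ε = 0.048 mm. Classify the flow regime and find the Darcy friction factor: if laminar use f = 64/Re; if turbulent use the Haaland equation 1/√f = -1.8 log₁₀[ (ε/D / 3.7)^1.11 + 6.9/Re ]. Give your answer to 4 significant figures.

f ≈ 0.02873

Re = ρVD/μ = 794.5·1.538·0.0232/0.00116 = 2.444e+04.
Re > 4000 → turbulent. ε/D = 4.8e-05/0.0232 = 0.00207; Haaland: 1/√f = -1.8 log₁₀[0.000245 + 0.000282] = 5.9, so f = 0.02873.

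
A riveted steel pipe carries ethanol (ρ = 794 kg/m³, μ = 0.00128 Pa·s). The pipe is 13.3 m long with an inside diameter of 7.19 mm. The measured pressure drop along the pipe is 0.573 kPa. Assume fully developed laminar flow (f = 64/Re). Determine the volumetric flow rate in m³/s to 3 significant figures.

For laminar flow, f = 64/Re with Re = ρVD/μ, so Darcy-Weisbach reduces to ΔP = 32μLV/D². Solving for V: V = ΔP·D²/(32μL) = 573·(0.00719)²/(32·0.00128·13.3) = 0.05438 m/s.
Check: Re = ρVD/μ = 794·0.05438·0.00719/0.00128 = 242.5 < 2300, so the laminar assumption holds.
Q = V·A = 0.05438·(π/4·0.00719²) = 2.208e-06 m³/s = 2.21×10^-6 m³/s.

Q ≈ 2.21×10^-6 m³/s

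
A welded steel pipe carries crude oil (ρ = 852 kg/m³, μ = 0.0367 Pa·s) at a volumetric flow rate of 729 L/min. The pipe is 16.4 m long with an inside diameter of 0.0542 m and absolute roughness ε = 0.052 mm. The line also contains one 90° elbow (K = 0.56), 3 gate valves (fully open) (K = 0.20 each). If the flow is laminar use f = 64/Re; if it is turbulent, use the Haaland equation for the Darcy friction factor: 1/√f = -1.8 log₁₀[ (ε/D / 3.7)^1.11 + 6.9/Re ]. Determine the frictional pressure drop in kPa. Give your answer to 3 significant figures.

ΔP ≈ 141 kPa

Q = 729 L/min = 729/60000 = 0.01215 m³/s.
Cross-sectional area A = πD²/4 = π(0.0542)²/4 = 0.002307 m²; mean velocity V = Q/A = 0.01215/0.002307 = 5.266 m/s.
Reynolds number Re = ρVD/μ = 852 · 5.266 · 0.0542 / 0.0367 = 6626.
Re > 4000 → turbulent. Relative roughness ε/D = 5.2e-05/0.0542 = 0.000959. Haaland: 1/√f = -1.8 log₁₀[(0.000959/3.7)^1.11 + 6.9/6626] = -1.8 log₁₀[0.000105 + 0.00104] = 5.294, so f = 0.03569.
Total minor-loss coefficient ΣK = 1·0.56 + 3·0.2 = 1.16.
ΔP = [f·L/D + ΣK]·(ρV²/2) = [0.03569·16.4/0.0542 + 1.16]·(852·5.266²/2) = [10.8 + 1.16]·1.181e+04 = 1.413e+05 Pa.
ΔP = 1.413e+05 Pa = 141 kPa.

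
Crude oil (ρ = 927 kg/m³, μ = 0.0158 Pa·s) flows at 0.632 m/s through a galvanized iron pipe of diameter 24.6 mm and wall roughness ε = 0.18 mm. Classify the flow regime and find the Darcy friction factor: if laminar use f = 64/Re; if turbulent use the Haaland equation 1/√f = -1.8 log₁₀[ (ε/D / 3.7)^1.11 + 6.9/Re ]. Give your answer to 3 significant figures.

f ≈ 0.0702

Re = ρVD/μ = 927·0.632·0.0246/0.0158 = 912.2.
Re < 2300 → laminar, so f = 64/Re = 0.07016 (roughness is irrelevant in laminar flow).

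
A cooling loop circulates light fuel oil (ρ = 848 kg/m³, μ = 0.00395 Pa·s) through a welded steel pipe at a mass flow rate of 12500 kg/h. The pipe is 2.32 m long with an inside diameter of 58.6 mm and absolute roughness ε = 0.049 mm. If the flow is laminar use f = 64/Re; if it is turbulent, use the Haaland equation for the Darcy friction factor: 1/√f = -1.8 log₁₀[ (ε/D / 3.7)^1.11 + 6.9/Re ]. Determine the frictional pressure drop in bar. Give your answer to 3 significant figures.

ΔP ≈ 0.0107 bar

ṁ = 12500 kg/h = 12500/3600 = 3.472 kg/s.
A = πD²/4 = π(0.0586)²/4 = 0.002697 m²; mean velocity V = ṁ/(ρA) = 3.472/(848 · 0.002697) = 1.518 m/s.
Reynolds number Re = ρVD/μ = 848 · 1.518 · 0.0586 / 0.00395 = 1.91e+04.
Re > 4000 → turbulent. Relative roughness ε/D = 4.9e-05/0.0586 = 0.000836. Haaland: 1/√f = -1.8 log₁₀[(0.000836/3.7)^1.11 + 6.9/1.91e+04] = -1.8 log₁₀[8.98e-05 + 0.000361] = 6.022, so f = 0.02757.
Darcy-Weisbach: ΔP = f(L/D)(ρV²/2) = 0.02757·(2.32/0.0586)·(848·1.518²/2) = 0.02757·39.59·977.3 = 1067 Pa.
ΔP = 1067 Pa = 0.0107 bar.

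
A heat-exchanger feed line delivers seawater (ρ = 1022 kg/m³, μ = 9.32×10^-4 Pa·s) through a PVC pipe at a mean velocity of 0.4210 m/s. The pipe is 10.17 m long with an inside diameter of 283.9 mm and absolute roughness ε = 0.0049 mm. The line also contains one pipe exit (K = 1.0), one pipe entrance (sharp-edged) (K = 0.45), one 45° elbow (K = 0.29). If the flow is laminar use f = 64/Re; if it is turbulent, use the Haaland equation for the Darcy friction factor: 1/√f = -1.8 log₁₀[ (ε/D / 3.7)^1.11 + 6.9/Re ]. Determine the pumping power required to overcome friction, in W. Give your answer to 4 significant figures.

P ≈ 5.664 W

Reynolds number Re = ρVD/μ = 1022 · 0.421 · 0.2839 / 0.000932 = 1.311e+05.
Re > 4000 → turbulent. Relative roughness ε/D = 4.9e-06/0.2839 = 1.73e-05. Haaland: 1/√f = -1.8 log₁₀[(1.73e-05/3.7)^1.11 + 6.9/1.311e+05] = -1.8 log₁₀[1.21e-06 + 5.26e-05] = 7.684, so f = 0.01694.
Total minor-loss coefficient ΣK = 1·1 + 1·0.45 + 1·0.29 = 1.74.
ΔP = [f·L/D + ΣK]·(ρV²/2) = [0.01694·10.17/0.2839 + 1.74]·(1022·0.421²/2) = [0.6067 + 1.74]·90.57 = 212.5 Pa.
Q = V·A = 0.421·0.0633 = 0.02665 m³/s.
Pumping power P = QΔP = 0.02665·212.5 = 5.6644 W = 5.664 W.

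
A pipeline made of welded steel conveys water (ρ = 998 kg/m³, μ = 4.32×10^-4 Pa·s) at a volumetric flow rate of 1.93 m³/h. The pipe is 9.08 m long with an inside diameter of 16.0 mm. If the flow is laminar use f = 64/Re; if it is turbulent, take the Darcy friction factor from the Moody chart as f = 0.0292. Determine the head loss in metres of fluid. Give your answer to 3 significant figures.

Q = 1.93 m³/h = 1.93/3600 = 0.0005361 m³/s.
Cross-sectional area A = πD²/4 = π(0.016)²/4 = 0.0002011 m²; mean velocity V = Q/A = 0.0005361/0.0002011 = 2.666 m/s.
Reynolds number Re = ρVD/μ = 998 · 2.666 · 0.016 / 0.000432 = 9.856e+04.
Re > 4000 → turbulent; use the Moody-chart value f = 0.0292.
Darcy-Weisbach: ΔP = f(L/D)(ρV²/2) = 0.0292·(9.08/0.016)·(998·2.666²/2) = 0.0292·567.5·3548 = 5.879e+04 Pa.
Head loss h_f = ΔP/(ρg) = 5.879e+04/(998·9.81) = 6.00 m.

h_f ≈ 6.00 m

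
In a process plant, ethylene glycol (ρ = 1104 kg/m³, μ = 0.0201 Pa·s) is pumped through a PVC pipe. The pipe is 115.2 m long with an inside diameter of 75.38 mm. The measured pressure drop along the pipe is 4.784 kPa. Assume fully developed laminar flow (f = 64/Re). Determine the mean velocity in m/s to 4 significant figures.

V ≈ 0.3669 m/s

For laminar flow, f = 64/Re with Re = ρVD/μ, so Darcy-Weisbach reduces to ΔP = 32μLV/D². Solving for V: V = ΔP·D²/(32μL) = 4784·(0.07538)²/(32·0.0201·115.2) = 0.3669 m/s.
Check: Re = ρVD/μ = 1104·0.3669·0.07538/0.0201 = 1519 < 2300, so the laminar assumption holds.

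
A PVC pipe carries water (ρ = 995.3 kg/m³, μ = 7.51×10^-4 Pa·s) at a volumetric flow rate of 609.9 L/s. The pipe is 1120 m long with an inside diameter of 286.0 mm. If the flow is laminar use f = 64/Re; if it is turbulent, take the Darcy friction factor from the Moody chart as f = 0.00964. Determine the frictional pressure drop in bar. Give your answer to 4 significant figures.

ΔP ≈ 16.93 bar

Q = 609.9 L/s = 609.9/1000 = 0.6099 m³/s.
Cross-sectional area A = πD²/4 = π(0.286)²/4 = 0.06424 m²; mean velocity V = Q/A = 0.6099/0.06424 = 9.494 m/s.
Reynolds number Re = ρVD/μ = 995.3 · 9.494 · 0.286 / 0.000751 = 3.598e+06.
Re > 4000 → turbulent; use the Moody-chart value f = 0.00964.
Darcy-Weisbach: ΔP = f(L/D)(ρV²/2) = 0.00964·(1120/0.286)·(995.3·9.494²/2) = 0.00964·3916·4.485e+04 = 1.693e+06 Pa.
ΔP = 1.693e+06 Pa = 16.93 bar.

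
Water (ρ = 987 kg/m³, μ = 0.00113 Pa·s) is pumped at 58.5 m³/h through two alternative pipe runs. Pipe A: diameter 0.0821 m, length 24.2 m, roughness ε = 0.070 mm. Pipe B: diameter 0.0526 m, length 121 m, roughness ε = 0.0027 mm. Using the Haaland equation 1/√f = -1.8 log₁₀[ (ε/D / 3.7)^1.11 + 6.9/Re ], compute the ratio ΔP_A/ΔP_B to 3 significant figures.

ΔP_A/ΔP_B ≈ 0.0301

Pipe A: V = Q/A = 0.01625/0.005294 = 3.07 m/s; Re = 2.201e+05; ε/D = 0.000853; Haaland → f = 0.02019; ΔP_A = f(L/D)(ρV²/2) = 2.767e+04 Pa.
Pipe B: V = Q/A = 0.01625/0.002173 = 7.478 m/s; Re = 3.436e+05; ε/D = 5.13e-05; Haaland → f = 0.01448; ΔP_B = f(L/D)(ρV²/2) = 9.191e+05 Pa.
ΔP_A/ΔP_B = 2.767e+04/9.191e+05 = 0.0301.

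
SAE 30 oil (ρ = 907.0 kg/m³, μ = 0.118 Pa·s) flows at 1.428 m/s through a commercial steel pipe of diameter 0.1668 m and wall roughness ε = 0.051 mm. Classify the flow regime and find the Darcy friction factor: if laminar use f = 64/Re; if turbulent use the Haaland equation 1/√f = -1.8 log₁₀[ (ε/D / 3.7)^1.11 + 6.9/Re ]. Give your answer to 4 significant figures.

f ≈ 0.03496

Re = ρVD/μ = 907·1.428·0.1668/0.118 = 1831.
Re < 2300 → laminar, so f = 64/Re = 0.03496 (roughness is irrelevant in laminar flow).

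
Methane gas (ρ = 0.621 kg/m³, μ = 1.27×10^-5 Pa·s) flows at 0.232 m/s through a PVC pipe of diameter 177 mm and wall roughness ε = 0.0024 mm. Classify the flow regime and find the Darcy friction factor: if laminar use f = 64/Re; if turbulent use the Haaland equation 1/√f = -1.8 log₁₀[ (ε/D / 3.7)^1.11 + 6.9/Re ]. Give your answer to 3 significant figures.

f ≈ 0.0319

Re = ρVD/μ = 0.621·0.232·0.177/1.27e-05 = 2008.
Re < 2300 → laminar, so f = 64/Re = 0.03187 (roughness is irrelevant in laminar flow).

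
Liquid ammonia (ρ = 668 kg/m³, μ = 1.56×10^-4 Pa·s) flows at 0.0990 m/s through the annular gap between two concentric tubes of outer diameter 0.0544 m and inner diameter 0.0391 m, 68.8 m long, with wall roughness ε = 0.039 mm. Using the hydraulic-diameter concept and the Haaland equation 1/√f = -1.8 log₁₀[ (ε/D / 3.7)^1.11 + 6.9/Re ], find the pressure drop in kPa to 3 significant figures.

Hydraulic diameter D_h = 4A/P = D_o - D_i = 0.0544 - 0.0391 = 0.0153 m.
Re = ρVD_h/μ = 668·0.099·0.0153/0.000156 = 6486.
ε/D_h = 3.9e-05/0.0153 = 0.00255; Haaland gives 1/√f = -1.8 log₁₀[0.000309+0.00106] = 5.152, so f = 0.03767.
ΔP = f(L/D_h)(ρV²/2) = 0.03767·68.8/0.0153·3.274 = 554.6 Pa.
ΔP = 0.555 kPa.

ΔP ≈ 0.555 kPa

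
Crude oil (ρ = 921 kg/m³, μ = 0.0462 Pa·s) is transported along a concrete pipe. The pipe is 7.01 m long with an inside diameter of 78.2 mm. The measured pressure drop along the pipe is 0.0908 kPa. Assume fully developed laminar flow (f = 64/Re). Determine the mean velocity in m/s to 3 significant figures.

For laminar flow, f = 64/Re with Re = ρVD/μ, so Darcy-Weisbach reduces to ΔP = 32μLV/D². Solving for V: V = ΔP·D²/(32μL) = 90.8·(0.0782)²/(32·0.0462·7.01) = 0.05358 m/s.
Check: Re = ρVD/μ = 921·0.05358·0.0782/0.0462 = 83.52 < 2300, so the laminar assumption holds.

V ≈ 0.0536 m/s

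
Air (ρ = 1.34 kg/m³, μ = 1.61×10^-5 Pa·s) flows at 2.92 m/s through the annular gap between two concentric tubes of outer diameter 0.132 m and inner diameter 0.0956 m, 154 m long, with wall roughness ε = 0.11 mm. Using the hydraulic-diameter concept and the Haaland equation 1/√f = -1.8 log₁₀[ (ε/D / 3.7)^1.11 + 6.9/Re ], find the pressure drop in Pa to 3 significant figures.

ΔP ≈ 864 Pa

Hydraulic diameter D_h = 4A/P = D_o - D_i = 0.132 - 0.0956 = 0.0364 m.
Re = ρVD_h/μ = 1.34·2.92·0.0364/1.61e-05 = 8846.
ε/D_h = 0.00011/0.0364 = 0.00302; Haaland gives 1/√f = -1.8 log₁₀[0.000374+0.00078] = 5.288, so f = 0.03576.
ΔP = f(L/D_h)(ρV²/2) = 0.03576·154/0.0364·5.713 = 864.2 Pa.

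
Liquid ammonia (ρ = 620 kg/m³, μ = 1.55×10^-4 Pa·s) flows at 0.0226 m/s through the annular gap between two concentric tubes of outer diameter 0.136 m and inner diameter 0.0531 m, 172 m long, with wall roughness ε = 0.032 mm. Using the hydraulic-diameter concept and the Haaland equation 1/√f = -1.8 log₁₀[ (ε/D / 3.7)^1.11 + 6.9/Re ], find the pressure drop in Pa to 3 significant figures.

Hydraulic diameter D_h = 4A/P = D_o - D_i = 0.136 - 0.0531 = 0.0829 m.
Re = ρVD_h/μ = 620·0.0226·0.0829/0.000155 = 7494.
ε/D_h = 3.2e-05/0.0829 = 0.000386; Haaland gives 1/√f = -1.8 log₁₀[3.81e-05+0.000921] = 5.433, so f = 0.03388.
ΔP = f(L/D_h)(ρV²/2) = 0.03388·172/0.0829·0.1583 = 11.13 Pa.

ΔP ≈ 11.1 Pa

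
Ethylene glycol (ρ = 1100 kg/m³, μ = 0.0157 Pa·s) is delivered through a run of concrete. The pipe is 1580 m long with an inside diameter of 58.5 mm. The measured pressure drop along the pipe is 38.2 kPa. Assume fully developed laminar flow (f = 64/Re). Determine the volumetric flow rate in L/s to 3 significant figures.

For laminar flow, f = 64/Re with Re = ρVD/μ, so Darcy-Weisbach reduces to ΔP = 32μLV/D². Solving for V: V = ΔP·D²/(32μL) = 3.82e+04·(0.0585)²/(32·0.0157·1580) = 0.1647 m/s.
Check: Re = ρVD/μ = 1100·0.1647·0.0585/0.0157 = 675 < 2300, so the laminar assumption holds.
Q = V·A = 0.1647·(π/4·0.0585²) = 0.0004427 m³/s = 0.443 L/s.

Q ≈ 0.443 L/s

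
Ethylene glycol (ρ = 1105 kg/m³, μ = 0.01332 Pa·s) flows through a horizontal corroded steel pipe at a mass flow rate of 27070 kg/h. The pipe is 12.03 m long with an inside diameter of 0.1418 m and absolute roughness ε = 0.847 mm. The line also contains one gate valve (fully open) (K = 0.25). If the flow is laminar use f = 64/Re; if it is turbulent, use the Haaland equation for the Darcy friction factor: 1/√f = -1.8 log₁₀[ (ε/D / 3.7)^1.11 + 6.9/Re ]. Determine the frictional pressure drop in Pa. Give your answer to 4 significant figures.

ṁ = 27070 kg/h = 27070/3600 = 7.519 kg/s.
A = πD²/4 = π(0.1418)²/4 = 0.01579 m²; mean velocity V = ṁ/(ρA) = 7.519/(1105 · 0.01579) = 0.4309 m/s.
Reynolds number Re = ρVD/μ = 1105 · 0.4309 · 0.1418 / 0.0133 = 5069.
Re > 4000 → turbulent. Relative roughness ε/D = 0.000847/0.1418 = 0.00597. Haaland: 1/√f = -1.8 log₁₀[(0.00597/3.7)^1.11 + 6.9/5069] = -1.8 log₁₀[0.000796 + 0.00136] = 4.799, so f = 0.04342.
Total minor-loss coefficient ΣK = 1·0.25 = 0.25.
ΔP = [f·L/D + ΣK]·(ρV²/2) = [0.04342·12.03/0.1418 + 0.25]·(1105·0.4309²/2) = [3.684 + 0.25]·102.6 = 403.6 Pa.

ΔP ≈ 403.6 Pa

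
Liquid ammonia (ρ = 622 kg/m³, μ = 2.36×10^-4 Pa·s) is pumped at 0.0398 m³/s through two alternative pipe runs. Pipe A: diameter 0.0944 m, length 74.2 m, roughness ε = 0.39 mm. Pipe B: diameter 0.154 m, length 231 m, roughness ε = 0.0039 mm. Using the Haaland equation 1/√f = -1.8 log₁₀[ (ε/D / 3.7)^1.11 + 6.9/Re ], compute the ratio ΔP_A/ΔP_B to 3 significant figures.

Pipe A: V = Q/A = 0.0398/0.006999 = 5.687 m/s; Re = 1.415e+06; ε/D = 0.00413; Haaland → f = 0.02881; ΔP_A = f(L/D)(ρV²/2) = 2.278e+05 Pa.
Pipe B: V = Q/A = 0.0398/0.01863 = 2.137 m/s; Re = 8.673e+05; ε/D = 2.53e-05; Haaland → f = 0.0123; ΔP_B = f(L/D)(ρV²/2) = 2.621e+04 Pa.
ΔP_A/ΔP_B = 2.278e+05/2.621e+04 = 8.69.

ΔP_A/ΔP_B ≈ 8.69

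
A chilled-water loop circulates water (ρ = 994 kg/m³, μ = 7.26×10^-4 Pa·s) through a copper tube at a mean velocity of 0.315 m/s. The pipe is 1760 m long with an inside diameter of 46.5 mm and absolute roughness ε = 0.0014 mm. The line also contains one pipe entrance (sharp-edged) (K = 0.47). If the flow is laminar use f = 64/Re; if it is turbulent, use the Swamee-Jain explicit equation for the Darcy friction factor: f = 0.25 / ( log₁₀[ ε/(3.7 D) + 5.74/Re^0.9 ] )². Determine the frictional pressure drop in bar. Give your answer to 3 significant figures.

ΔP ≈ 0.483 bar

Reynolds number Re = ρVD/μ = 994 · 0.315 · 0.0465 / 0.000726 = 2.005e+04.
Re > 4000 → turbulent. Relative roughness ε/D = 1.4e-06/0.0465 = 3.01e-05. Swamee-Jain: f = 0.25/(log₁₀[3.01e-05/3.7 + 5.74/2.005e+04^0.9])² = 0.25/(log₁₀[8.14e-06 + 0.000771])² = 0.25/(-3.109)² = 0.02587.
Total minor-loss coefficient ΣK = 1·0.47 = 0.47.
ΔP = [f·L/D + ΣK]·(ρV²/2) = [0.02587·1760/0.0465 + 0.47]·(994·0.315²/2) = [979.2 + 0.47]·49.31 = 4.831e+04 Pa.
ΔP = 4.831e+04 Pa = 0.483 bar.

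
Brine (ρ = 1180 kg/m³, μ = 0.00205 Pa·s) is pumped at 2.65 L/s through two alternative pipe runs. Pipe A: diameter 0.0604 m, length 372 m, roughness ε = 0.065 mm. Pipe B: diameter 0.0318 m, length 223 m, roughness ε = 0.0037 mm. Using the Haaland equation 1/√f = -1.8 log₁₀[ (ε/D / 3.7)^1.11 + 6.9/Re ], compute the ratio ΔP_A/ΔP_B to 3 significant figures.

Pipe A: V = Q/A = 0.00265/0.002865 = 0.9249 m/s; Re = 3.215e+04; ε/D = 0.00108; Haaland → f = 0.02553; ΔP_A = f(L/D)(ρV²/2) = 7.935e+04 Pa.
Pipe B: V = Q/A = 0.00265/0.0007942 = 3.337 m/s; Re = 6.107e+04; ε/D = 0.000116; Haaland → f = 0.02019; ΔP_B = f(L/D)(ρV²/2) = 9.299e+05 Pa.
ΔP_A/ΔP_B = 7.935e+04/9.299e+05 = 0.0853.

ΔP_A/ΔP_B ≈ 0.0853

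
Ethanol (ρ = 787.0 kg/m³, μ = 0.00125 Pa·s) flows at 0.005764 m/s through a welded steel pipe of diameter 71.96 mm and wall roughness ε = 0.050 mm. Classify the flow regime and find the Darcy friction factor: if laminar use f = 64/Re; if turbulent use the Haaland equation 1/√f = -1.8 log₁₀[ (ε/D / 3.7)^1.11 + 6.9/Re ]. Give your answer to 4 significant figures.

f ≈ 0.2451

Re = ρVD/μ = 787·0.005764·0.07196/0.00125 = 261.1.
Re < 2300 → laminar, so f = 64/Re = 0.2451 (roughness is irrelevant in laminar flow).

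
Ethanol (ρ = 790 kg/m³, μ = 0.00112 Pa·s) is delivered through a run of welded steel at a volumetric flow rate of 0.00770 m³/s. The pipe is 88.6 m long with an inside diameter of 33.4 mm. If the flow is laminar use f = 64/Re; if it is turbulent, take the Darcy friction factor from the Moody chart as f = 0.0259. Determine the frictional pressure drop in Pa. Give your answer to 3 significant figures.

ΔP ≈ 2.10×10^6 Pa

Cross-sectional area A = πD²/4 = π(0.0334)²/4 = 0.0008762 m²; mean velocity V = Q/A = 0.0077/0.0008762 = 8.788 m/s.
Reynolds number Re = ρVD/μ = 790 · 8.788 · 0.0334 / 0.00112 = 2.07e+05.
Re > 4000 → turbulent; use the Moody-chart value f = 0.0259.
Darcy-Weisbach: ΔP = f(L/D)(ρV²/2) = 0.0259·(88.6/0.0334)·(790·8.788²/2) = 0.0259·2653·3.051e+04 = 2.096e+06 Pa.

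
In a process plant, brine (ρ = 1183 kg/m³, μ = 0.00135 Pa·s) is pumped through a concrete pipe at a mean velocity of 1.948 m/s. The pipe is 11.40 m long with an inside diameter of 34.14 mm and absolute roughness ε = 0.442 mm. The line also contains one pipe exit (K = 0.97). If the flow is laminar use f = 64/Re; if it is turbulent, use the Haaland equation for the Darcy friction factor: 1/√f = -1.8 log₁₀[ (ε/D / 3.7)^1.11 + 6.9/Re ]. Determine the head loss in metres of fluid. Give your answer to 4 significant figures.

h_f ≈ 2.923 m

Reynolds number Re = ρVD/μ = 1183 · 1.948 · 0.03414 / 0.00135 = 5.828e+04.
Re > 4000 → turbulent. Relative roughness ε/D = 0.000442/0.03414 = 0.0129. Haaland: 1/√f = -1.8 log₁₀[(0.0129/3.7)^1.11 + 6.9/5.828e+04] = -1.8 log₁₀[0.00188 + 0.000118] = 4.859, so f = 0.04235.
Total minor-loss coefficient ΣK = 1·0.97 = 0.97.
ΔP = [f·L/D + ΣK]·(ρV²/2) = [0.04235·11.4/0.03414 + 0.97]·(1183·1.948²/2) = [14.14 + 0.97]·2245 = 3.392e+04 Pa.
Head loss h_f = ΔP/(ρg) = 3.392e+04/(1183·9.81) = 2.923 m.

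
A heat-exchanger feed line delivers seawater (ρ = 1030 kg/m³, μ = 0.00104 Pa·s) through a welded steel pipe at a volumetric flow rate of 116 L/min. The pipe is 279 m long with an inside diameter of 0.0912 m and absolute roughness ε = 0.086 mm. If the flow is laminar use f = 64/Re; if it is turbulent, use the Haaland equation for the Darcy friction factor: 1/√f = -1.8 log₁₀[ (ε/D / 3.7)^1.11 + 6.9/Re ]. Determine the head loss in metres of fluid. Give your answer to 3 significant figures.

h_f ≈ 0.356 m

Q = 116 L/min = 116/60000 = 0.001933 m³/s.
Cross-sectional area A = πD²/4 = π(0.0912)²/4 = 0.006533 m²; mean velocity V = Q/A = 0.001933/0.006533 = 0.296 m/s.
Reynolds number Re = ρVD/μ = 1030 · 0.296 · 0.0912 / 0.00104 = 2.673e+04.
Re > 4000 → turbulent. Relative roughness ε/D = 8.6e-05/0.0912 = 0.000943. Haaland: 1/√f = -1.8 log₁₀[(0.000943/3.7)^1.11 + 6.9/2.673e+04] = -1.8 log₁₀[0.000103 + 0.000258] = 6.197, so f = 0.02604.
Darcy-Weisbach: ΔP = f(L/D)(ρV²/2) = 0.02604·(279/0.0912)·(1030·0.296²/2) = 0.02604·3059·45.11 = 3593 Pa.
Head loss h_f = ΔP/(ρg) = 3593/(1030·9.81) = 0.356 m.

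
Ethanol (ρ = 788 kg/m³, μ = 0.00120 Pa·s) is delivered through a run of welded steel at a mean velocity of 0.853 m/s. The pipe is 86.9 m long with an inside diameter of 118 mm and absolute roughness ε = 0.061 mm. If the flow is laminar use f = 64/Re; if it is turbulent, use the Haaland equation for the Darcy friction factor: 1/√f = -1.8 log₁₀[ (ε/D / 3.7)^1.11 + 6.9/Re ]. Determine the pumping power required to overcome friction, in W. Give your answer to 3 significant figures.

P ≈ 42.0 W

Reynolds number Re = ρVD/μ = 788 · 0.853 · 0.118 / 0.0012 = 6.61e+04.
Re > 4000 → turbulent. Relative roughness ε/D = 6.1e-05/0.118 = 0.000517. Haaland: 1/√f = -1.8 log₁₀[(0.000517/3.7)^1.11 + 6.9/6.61e+04] = -1.8 log₁₀[5.26e-05 + 0.000104] = 6.847, so f = 0.02133.
Darcy-Weisbach: ΔP = f(L/D)(ρV²/2) = 0.02133·(86.9/0.118)·(788·0.853²/2) = 0.02133·736.4·286.7 = 4503 Pa.
Q = V·A = 0.853·0.01094 = 0.009328 m³/s.
Pumping power P = QΔP = 0.009328·4503 = 42.00 W = 42.0 W.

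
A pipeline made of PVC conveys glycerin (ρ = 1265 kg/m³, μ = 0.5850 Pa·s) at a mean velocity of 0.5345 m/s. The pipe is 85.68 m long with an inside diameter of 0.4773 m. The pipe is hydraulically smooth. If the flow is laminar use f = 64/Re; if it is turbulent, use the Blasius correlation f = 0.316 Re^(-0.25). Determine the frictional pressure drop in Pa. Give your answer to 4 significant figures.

ΔP ≈ 3763 Pa

Reynolds number Re = ρVD/μ = 1265 · 0.5345 · 0.4773 / 0.585 = 551.7.
Re < 2300 → laminar flow, so f = 64/Re = 64/551.7 = 0.116 (the turbulent correlation is not needed).
Darcy-Weisbach: ΔP = f(L/D)(ρV²/2) = 0.116·(85.68/0.4773)·(1265·0.5345²/2) = 0.116·179.5·180.7 = 3763 Pa.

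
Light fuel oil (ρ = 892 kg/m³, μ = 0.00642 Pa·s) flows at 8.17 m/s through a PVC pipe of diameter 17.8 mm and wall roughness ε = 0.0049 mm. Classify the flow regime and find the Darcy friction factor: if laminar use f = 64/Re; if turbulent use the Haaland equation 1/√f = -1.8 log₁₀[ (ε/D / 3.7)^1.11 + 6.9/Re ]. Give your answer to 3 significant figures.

Re = ρVD/μ = 892·8.17·0.0178/0.00642 = 2.021e+04.
Re > 4000 → turbulent. ε/D = 4.9e-06/0.0178 = 0.000275; Haaland: 1/√f = -1.8 log₁₀[2.61e-05 + 0.000341] = 6.182, so f = 0.02616.

f ≈ 0.0262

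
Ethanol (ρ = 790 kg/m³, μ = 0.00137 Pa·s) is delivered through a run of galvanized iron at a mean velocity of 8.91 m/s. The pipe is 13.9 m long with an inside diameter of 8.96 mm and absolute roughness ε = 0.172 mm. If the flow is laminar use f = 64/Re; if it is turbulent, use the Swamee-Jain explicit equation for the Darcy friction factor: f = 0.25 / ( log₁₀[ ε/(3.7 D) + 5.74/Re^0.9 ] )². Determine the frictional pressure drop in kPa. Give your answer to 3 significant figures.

ΔP ≈ 2390 kPa

Reynolds number Re = ρVD/μ = 790 · 8.91 · 0.00896 / 0.00137 = 4.604e+04.
Re > 4000 → turbulent. Relative roughness ε/D = 0.000172/0.00896 = 0.0192. Swamee-Jain: f = 0.25/(log₁₀[0.0192/3.7 + 5.74/4.604e+04^0.9])² = 0.25/(log₁₀[0.00519 + 0.000365])² = 0.25/(-2.255)² = 0.04914.
Darcy-Weisbach: ΔP = f(L/D)(ρV²/2) = 0.04914·(13.9/0.00896)·(790·8.91²/2) = 0.04914·1551·3.136e+04 = 2.391e+06 Pa.
ΔP = 2.391e+06 Pa = 2390 kPa.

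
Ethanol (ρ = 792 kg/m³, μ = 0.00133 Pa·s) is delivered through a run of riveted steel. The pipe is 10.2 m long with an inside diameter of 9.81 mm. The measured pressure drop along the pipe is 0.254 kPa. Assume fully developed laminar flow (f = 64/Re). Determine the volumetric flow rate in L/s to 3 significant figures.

Q ≈ 0.00426 L/s

For laminar flow, f = 64/Re with Re = ρVD/μ, so Darcy-Weisbach reduces to ΔP = 32μLV/D². Solving for V: V = ΔP·D²/(32μL) = 254·(0.00981)²/(32·0.00133·10.2) = 0.05631 m/s.
Check: Re = ρVD/μ = 792·0.05631·0.00981/0.00133 = 328.9 < 2300, so the laminar assumption holds.
Q = V·A = 0.05631·(π/4·0.00981²) = 4.256e-06 m³/s = 0.00426 L/s.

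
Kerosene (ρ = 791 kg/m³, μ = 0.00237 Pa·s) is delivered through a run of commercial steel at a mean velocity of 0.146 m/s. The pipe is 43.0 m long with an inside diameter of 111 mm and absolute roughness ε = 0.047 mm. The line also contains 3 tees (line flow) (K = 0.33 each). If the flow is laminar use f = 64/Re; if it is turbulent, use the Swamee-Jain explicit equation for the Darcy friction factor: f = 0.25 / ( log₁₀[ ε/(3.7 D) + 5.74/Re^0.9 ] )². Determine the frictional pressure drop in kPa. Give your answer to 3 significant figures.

ΔP ≈ 0.131 kPa

Reynolds number Re = ρVD/μ = 791 · 0.146 · 0.111 / 0.00237 = 5409.
Re > 4000 → turbulent. Relative roughness ε/D = 4.7e-05/0.111 = 0.000423. Swamee-Jain: f = 0.25/(log₁₀[0.000423/3.7 + 5.74/5409^0.9])² = 0.25/(log₁₀[0.000114 + 0.00251])² = 0.25/(-2.581)² = 0.03751.
Total minor-loss coefficient ΣK = 3·0.33 = 0.99.
ΔP = [f·L/D + ΣK]·(ρV²/2) = [0.03751·43/0.111 + 0.99]·(791·0.146²/2) = [14.53 + 0.99]·8.43 = 130.9 Pa.
ΔP = 130.9 Pa = 0.131 kPa.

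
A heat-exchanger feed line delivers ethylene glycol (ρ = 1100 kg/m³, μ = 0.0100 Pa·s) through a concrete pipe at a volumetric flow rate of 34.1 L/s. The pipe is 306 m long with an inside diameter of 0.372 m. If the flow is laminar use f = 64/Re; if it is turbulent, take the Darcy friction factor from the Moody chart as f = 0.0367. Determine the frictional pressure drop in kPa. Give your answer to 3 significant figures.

Q = 34.1 L/s = 34.1/1000 = 0.0341 m³/s.
Cross-sectional area A = πD²/4 = π(0.372)²/4 = 0.1087 m²; mean velocity V = Q/A = 0.0341/0.1087 = 0.3137 m/s.
Reynolds number Re = ρVD/μ = 1100 · 0.3137 · 0.372 / 0.01 = 1.284e+04.
Re > 4000 → turbulent; use the Moody-chart value f = 0.0367.
Darcy-Weisbach: ΔP = f(L/D)(ρV²/2) = 0.0367·(306/0.372)·(1100·0.3137²/2) = 0.0367·822.6·54.14 = 1634 Pa.
ΔP = 1634 Pa = 1.63 kPa.

ΔP ≈ 1.63 kPa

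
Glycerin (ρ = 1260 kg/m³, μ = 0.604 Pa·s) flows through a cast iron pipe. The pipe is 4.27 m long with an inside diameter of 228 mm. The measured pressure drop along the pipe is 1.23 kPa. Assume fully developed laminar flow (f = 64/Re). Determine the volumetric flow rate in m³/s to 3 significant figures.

For laminar flow, f = 64/Re with Re = ρVD/μ, so Darcy-Weisbach reduces to ΔP = 32μLV/D². Solving for V: V = ΔP·D²/(32μL) = 1230·(0.228)²/(32·0.604·4.27) = 0.7747 m/s.
Check: Re = ρVD/μ = 1260·0.7747·0.228/0.604 = 368.5 < 2300, so the laminar assumption holds.
Q = V·A = 0.7747·(π/4·0.228²) = 0.03163 m³/s = 0.0316 m³/s.

Q ≈ 0.0316 m³/s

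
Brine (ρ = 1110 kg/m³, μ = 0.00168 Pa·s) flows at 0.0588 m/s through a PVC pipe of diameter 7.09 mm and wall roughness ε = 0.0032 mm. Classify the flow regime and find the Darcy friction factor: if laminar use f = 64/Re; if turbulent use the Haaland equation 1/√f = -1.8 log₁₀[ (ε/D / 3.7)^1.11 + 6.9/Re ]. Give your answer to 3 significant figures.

f ≈ 0.232

Re = ρVD/μ = 1110·0.0588·0.00709/0.00168 = 275.4.
Re < 2300 → laminar, so f = 64/Re = 0.2324 (roughness is irrelevant in laminar flow).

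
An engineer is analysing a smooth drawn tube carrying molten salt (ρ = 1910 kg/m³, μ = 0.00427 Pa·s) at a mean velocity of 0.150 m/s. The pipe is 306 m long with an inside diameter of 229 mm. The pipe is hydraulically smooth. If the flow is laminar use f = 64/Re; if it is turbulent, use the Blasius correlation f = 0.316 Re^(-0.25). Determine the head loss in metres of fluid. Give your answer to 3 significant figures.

h_f ≈ 0.0435 m

Reynolds number Re = ρVD/μ = 1910 · 0.15 · 0.229 / 0.00427 = 1.536e+04.
Re > 4000 → turbulent. Smooth-pipe (Blasius): f = 0.316 Re^(-0.25) = 0.316/(1.536e+04)^0.25 = 0.02838.
Darcy-Weisbach: ΔP = f(L/D)(ρV²/2) = 0.02838·(306/0.229)·(1910·0.15²/2) = 0.02838·1336·21.49 = 814.9 Pa.
Head loss h_f = ΔP/(ρg) = 814.9/(1910·9.81) = 0.0435 m.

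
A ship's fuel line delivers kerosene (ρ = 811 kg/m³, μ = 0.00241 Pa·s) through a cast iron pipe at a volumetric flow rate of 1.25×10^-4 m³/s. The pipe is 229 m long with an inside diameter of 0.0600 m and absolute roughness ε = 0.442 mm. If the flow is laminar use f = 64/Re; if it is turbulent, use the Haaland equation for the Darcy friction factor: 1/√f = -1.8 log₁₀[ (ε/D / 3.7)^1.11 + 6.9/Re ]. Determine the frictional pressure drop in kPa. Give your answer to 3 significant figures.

ΔP ≈ 0.217 kPa

Cross-sectional area A = πD²/4 = π(0.06)²/4 = 0.002827 m²; mean velocity V = Q/A = 0.000125/0.002827 = 0.04421 m/s.
Reynolds number Re = ρVD/μ = 811 · 0.04421 · 0.06 / 0.00241 = 892.6.
Re < 2300 → laminar flow, so f = 64/Re = 64/892.6 = 0.0717 (the turbulent correlation is not needed).
Darcy-Weisbach: ΔP = f(L/D)(ρV²/2) = 0.0717·(229/0.06)·(811·0.04421²/2) = 0.0717·3817·0.7925 = 216.9 Pa.
ΔP = 216.9 Pa = 0.217 kPa.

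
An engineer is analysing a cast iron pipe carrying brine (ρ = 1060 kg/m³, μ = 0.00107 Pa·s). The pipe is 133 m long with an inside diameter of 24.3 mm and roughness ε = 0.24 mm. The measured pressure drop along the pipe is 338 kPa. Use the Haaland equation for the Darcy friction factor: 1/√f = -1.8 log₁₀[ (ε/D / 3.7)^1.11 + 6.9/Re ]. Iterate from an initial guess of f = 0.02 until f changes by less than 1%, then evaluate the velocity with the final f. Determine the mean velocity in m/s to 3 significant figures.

V ≈ 1.73 m/s

Rearranging Darcy-Weisbach: V = √(2·ΔP·D/(f·L·ρ)). With ε/D = 0.00024/0.0243 = 0.00988, iterate starting from f = 0.02:
  f = 0.02 → V = √(2·3.38e+05·0.0243/(0.02·133·1060)) = 2.414 m/s; Re = ρVD/μ = 5.81e+04; f → 0.03878
  f = 0.03878 → V = 1.733 m/s; Re = 4.173e+04; f → 0.03915
Converged (Δf/f < 1%). With the final f = 0.03915: V = √(2·3.38e+05·0.0243/(0.03915·133·1060)) = 1.725 m/s.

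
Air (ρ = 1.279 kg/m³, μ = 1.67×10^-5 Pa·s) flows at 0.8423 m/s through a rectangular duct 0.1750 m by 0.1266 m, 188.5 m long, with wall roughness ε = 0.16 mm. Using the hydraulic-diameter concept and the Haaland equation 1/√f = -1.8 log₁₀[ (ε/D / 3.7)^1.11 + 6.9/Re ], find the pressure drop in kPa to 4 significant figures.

Hydraulic diameter D_h = 4A/P = 4·(0.175·0.1266)/(2·(0.175+0.1266)) = 0.08862/0.6032 = 0.1469 m.
Re = ρVD_h/μ = 1.279·0.8423·0.1469/1.67e-05 = 9477.
ε/D_h = 0.00016/0.1469 = 0.00109; Haaland gives 1/√f = -1.8 log₁₀[0.00012+0.000728] = 5.529, so f = 0.03272.
ΔP = f(L/D_h)(ρV²/2) = 0.03272·188.5/0.1469·0.4537 = 19.05 Pa.
ΔP = 0.01905 kPa.

ΔP ≈ 0.01905 kPa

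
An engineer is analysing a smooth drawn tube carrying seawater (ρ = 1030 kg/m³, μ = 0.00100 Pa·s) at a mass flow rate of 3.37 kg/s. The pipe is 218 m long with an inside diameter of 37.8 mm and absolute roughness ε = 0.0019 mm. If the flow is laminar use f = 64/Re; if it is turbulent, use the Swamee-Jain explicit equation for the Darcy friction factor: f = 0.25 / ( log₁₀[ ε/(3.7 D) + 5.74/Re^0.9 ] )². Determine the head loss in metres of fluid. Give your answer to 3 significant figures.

A = πD²/4 = π(0.0378)²/4 = 0.001122 m²; mean velocity V = ṁ/(ρA) = 3.37/(1030 · 0.001122) = 2.916 m/s.
Reynolds number Re = ρVD/μ = 1030 · 2.916 · 0.0378 / 0.001 = 1.135e+05.
Re > 4000 → turbulent. Relative roughness ε/D = 1.9e-06/0.0378 = 5.03e-05. Swamee-Jain: f = 0.25/(log₁₀[5.03e-05/3.7 + 5.74/1.135e+05^0.9])² = 0.25/(log₁₀[1.36e-05 + 0.000162])² = 0.25/(-3.756)² = 0.01772.
Darcy-Weisbach: ΔP = f(L/D)(ρV²/2) = 0.01772·(218/0.0378)·(1030·2.916²/2) = 0.01772·5767·4378 = 4.475e+05 Pa.
Head loss h_f = ΔP/(ρg) = 4.475e+05/(1030·9.81) = 44.3 m.

h_f ≈ 44.3 m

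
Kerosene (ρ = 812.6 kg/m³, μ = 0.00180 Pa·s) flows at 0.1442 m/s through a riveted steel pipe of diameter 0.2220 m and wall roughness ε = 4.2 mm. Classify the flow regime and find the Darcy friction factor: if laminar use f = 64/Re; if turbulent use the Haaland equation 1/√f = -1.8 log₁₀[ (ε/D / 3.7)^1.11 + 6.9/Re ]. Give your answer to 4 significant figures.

Re = ρVD/μ = 812.6·0.1442·0.222/0.0018 = 1.445e+04.
Re > 4000 → turbulent. ε/D = 0.0042/0.222 = 0.0189; Haaland: 1/√f = -1.8 log₁₀[0.00286 + 0.000477] = 4.457, so f = 0.05033.

f ≈ 0.05033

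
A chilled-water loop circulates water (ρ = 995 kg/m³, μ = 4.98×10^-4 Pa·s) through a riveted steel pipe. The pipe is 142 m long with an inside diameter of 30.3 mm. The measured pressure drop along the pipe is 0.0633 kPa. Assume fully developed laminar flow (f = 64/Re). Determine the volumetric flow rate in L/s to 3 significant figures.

For laminar flow, f = 64/Re with Re = ρVD/μ, so Darcy-Weisbach reduces to ΔP = 32μLV/D². Solving for V: V = ΔP·D²/(32μL) = 63.3·(0.0303)²/(32·0.000498·142) = 0.02568 m/s.
Check: Re = ρVD/μ = 995·0.02568·0.0303/0.000498 = 1555 < 2300, so the laminar assumption holds.
Q = V·A = 0.02568·(π/4·0.0303²) = 1.852e-05 m³/s = 0.0185 L/s.

Q ≈ 0.0185 L/s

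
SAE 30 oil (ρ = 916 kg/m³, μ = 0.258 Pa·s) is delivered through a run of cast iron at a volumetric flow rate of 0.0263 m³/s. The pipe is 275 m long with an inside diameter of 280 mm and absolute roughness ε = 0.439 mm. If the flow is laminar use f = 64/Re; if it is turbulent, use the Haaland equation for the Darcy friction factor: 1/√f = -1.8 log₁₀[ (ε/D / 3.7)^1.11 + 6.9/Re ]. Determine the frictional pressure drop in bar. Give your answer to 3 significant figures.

Cross-sectional area A = πD²/4 = π(0.28)²/4 = 0.06158 m²; mean velocity V = Q/A = 0.0263/0.06158 = 0.4271 m/s.
Reynolds number Re = ρVD/μ = 916 · 0.4271 · 0.28 / 0.258 = 424.6.
Re < 2300 → laminar flow, so f = 64/Re = 64/424.6 = 0.1507 (the turbulent correlation is not needed).
Darcy-Weisbach: ΔP = f(L/D)(ρV²/2) = 0.1507·(275/0.28)·(916·0.4271²/2) = 0.1507·982.1·83.55 = 1.237e+04 Pa.
ΔP = 1.237e+04 Pa = 0.124 bar.

ΔP ≈ 0.124 bar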